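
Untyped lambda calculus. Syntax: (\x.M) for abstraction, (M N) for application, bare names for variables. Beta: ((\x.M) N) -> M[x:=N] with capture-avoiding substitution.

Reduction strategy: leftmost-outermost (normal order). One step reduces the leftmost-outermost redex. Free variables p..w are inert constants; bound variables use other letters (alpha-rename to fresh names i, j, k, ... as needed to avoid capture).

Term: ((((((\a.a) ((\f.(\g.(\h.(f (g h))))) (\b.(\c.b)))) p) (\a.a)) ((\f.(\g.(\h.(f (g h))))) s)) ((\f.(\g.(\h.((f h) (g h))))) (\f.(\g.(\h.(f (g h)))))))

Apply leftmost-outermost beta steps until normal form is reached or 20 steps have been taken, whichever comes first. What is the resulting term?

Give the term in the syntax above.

Step 0: ((((((\a.a) ((\f.(\g.(\h.(f (g h))))) (\b.(\c.b)))) p) (\a.a)) ((\f.(\g.(\h.(f (g h))))) s)) ((\f.(\g.(\h.((f h) (g h))))) (\f.(\g.(\h.(f (g h)))))))
Step 1: ((((((\f.(\g.(\h.(f (g h))))) (\b.(\c.b))) p) (\a.a)) ((\f.(\g.(\h.(f (g h))))) s)) ((\f.(\g.(\h.((f h) (g h))))) (\f.(\g.(\h.(f (g h)))))))
Step 2: (((((\g.(\h.((\b.(\c.b)) (g h)))) p) (\a.a)) ((\f.(\g.(\h.(f (g h))))) s)) ((\f.(\g.(\h.((f h) (g h))))) (\f.(\g.(\h.(f (g h)))))))
Step 3: ((((\h.((\b.(\c.b)) (p h))) (\a.a)) ((\f.(\g.(\h.(f (g h))))) s)) ((\f.(\g.(\h.((f h) (g h))))) (\f.(\g.(\h.(f (g h)))))))
Step 4: ((((\b.(\c.b)) (p (\a.a))) ((\f.(\g.(\h.(f (g h))))) s)) ((\f.(\g.(\h.((f h) (g h))))) (\f.(\g.(\h.(f (g h)))))))
Step 5: (((\c.(p (\a.a))) ((\f.(\g.(\h.(f (g h))))) s)) ((\f.(\g.(\h.((f h) (g h))))) (\f.(\g.(\h.(f (g h)))))))
Step 6: ((p (\a.a)) ((\f.(\g.(\h.((f h) (g h))))) (\f.(\g.(\h.(f (g h)))))))
Step 7: ((p (\a.a)) (\g.(\h.(((\f.(\g.(\h.(f (g h))))) h) (g h)))))
Step 8: ((p (\a.a)) (\g.(\h.((\g.(\i.(h (g i)))) (g h)))))
Step 9: ((p (\a.a)) (\g.(\h.(\i.(h ((g h) i))))))

Answer: ((p (\a.a)) (\g.(\h.(\i.(h ((g h) i))))))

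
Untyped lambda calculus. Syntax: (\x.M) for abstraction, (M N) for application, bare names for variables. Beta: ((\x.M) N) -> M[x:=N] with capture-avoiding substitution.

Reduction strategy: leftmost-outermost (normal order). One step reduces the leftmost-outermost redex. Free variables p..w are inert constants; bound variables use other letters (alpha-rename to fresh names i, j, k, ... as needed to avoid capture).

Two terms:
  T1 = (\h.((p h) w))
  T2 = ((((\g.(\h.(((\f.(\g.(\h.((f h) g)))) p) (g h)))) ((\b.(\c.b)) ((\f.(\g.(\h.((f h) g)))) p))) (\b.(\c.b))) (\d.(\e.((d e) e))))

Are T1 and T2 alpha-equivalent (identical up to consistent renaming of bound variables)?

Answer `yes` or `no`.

Answer: no

Derivation:
Term 1: (\h.((p h) w))
Term 2: ((((\g.(\h.(((\f.(\g.(\h.((f h) g)))) p) (g h)))) ((\b.(\c.b)) ((\f.(\g.(\h.((f h) g)))) p))) (\b.(\c.b))) (\d.(\e.((d e) e))))
Alpha-equivalence: compare structure up to binder renaming.
Result: False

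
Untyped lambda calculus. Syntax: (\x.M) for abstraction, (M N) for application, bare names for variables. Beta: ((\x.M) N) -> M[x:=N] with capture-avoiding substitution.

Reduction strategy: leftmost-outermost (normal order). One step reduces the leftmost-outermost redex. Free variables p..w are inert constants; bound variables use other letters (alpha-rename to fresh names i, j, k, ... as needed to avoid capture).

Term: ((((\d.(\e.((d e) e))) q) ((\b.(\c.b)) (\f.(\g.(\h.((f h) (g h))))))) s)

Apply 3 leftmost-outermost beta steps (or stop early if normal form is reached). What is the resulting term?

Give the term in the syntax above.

Step 0: ((((\d.(\e.((d e) e))) q) ((\b.(\c.b)) (\f.(\g.(\h.((f h) (g h))))))) s)
Step 1: (((\e.((q e) e)) ((\b.(\c.b)) (\f.(\g.(\h.((f h) (g h))))))) s)
Step 2: (((q ((\b.(\c.b)) (\f.(\g.(\h.((f h) (g h))))))) ((\b.(\c.b)) (\f.(\g.(\h.((f h) (g h))))))) s)
Step 3: (((q (\c.(\f.(\g.(\h.((f h) (g h))))))) ((\b.(\c.b)) (\f.(\g.(\h.((f h) (g h))))))) s)

Answer: (((q (\c.(\f.(\g.(\h.((f h) (g h))))))) ((\b.(\c.b)) (\f.(\g.(\h.((f h) (g h))))))) s)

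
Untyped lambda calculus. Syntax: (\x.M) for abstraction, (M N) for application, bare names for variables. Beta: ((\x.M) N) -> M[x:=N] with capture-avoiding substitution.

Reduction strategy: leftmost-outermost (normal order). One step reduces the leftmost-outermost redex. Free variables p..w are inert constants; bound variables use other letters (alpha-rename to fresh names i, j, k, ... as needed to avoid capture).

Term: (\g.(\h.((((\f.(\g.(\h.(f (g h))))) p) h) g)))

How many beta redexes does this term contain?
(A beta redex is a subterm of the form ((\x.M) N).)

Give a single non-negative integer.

Answer: 1

Derivation:
Term: (\g.(\h.((((\f.(\g.(\h.(f (g h))))) p) h) g)))
  Redex: ((\f.(\g.(\h.(f (g h))))) p)
Total redexes: 1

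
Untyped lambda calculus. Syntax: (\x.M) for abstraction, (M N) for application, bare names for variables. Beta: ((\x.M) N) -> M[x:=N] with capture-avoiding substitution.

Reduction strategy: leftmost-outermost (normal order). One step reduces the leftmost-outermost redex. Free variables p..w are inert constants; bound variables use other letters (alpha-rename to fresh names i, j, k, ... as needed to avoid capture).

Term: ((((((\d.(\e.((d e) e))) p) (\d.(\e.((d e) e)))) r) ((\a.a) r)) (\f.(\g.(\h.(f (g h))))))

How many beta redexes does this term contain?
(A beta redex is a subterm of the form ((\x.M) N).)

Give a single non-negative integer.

Answer: 2

Derivation:
Term: ((((((\d.(\e.((d e) e))) p) (\d.(\e.((d e) e)))) r) ((\a.a) r)) (\f.(\g.(\h.(f (g h))))))
  Redex: ((\d.(\e.((d e) e))) p)
  Redex: ((\a.a) r)
Total redexes: 2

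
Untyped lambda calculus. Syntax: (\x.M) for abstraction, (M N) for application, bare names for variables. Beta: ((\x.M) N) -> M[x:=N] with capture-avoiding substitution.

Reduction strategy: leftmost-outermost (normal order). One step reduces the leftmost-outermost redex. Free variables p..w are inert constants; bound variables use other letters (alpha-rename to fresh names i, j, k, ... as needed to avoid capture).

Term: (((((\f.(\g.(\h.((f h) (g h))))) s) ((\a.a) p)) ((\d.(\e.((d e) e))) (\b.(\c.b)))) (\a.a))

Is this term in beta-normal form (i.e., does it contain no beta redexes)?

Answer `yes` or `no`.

Answer: no

Derivation:
Term: (((((\f.(\g.(\h.((f h) (g h))))) s) ((\a.a) p)) ((\d.(\e.((d e) e))) (\b.(\c.b)))) (\a.a))
Found 3 beta redex(es).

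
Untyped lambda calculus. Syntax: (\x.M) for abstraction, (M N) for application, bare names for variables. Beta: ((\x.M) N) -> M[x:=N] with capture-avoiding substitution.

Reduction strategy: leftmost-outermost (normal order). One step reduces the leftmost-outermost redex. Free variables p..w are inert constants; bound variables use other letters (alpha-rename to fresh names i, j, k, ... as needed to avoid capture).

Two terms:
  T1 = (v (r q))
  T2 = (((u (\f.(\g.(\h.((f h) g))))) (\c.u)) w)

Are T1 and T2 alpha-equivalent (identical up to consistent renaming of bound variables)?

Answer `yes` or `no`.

Term 1: (v (r q))
Term 2: (((u (\f.(\g.(\h.((f h) g))))) (\c.u)) w)
Alpha-equivalence: compare structure up to binder renaming.
Result: False

Answer: no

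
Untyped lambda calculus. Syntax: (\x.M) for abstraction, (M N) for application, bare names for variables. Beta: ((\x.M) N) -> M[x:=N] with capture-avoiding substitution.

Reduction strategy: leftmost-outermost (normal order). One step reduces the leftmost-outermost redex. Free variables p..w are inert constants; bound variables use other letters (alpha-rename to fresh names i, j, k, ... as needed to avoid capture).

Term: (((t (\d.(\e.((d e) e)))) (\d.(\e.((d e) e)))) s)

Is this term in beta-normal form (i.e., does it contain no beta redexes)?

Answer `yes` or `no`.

Term: (((t (\d.(\e.((d e) e)))) (\d.(\e.((d e) e)))) s)
No beta redexes found.

Answer: yes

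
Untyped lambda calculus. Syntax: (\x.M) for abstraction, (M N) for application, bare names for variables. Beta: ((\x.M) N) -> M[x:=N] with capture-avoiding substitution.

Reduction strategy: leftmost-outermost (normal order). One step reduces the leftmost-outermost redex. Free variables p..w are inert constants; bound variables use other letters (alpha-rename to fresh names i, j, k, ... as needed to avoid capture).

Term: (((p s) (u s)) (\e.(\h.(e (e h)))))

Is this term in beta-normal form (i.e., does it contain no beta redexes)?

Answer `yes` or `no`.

Answer: yes

Derivation:
Term: (((p s) (u s)) (\e.(\h.(e (e h)))))
No beta redexes found.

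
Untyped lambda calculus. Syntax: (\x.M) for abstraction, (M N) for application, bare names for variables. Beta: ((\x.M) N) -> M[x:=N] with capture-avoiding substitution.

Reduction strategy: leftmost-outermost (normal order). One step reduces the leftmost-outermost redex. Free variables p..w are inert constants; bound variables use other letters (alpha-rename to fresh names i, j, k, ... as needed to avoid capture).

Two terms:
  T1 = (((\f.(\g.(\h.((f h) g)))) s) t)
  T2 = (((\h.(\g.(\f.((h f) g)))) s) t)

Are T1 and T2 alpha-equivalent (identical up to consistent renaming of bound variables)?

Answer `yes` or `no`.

Answer: yes

Derivation:
Term 1: (((\f.(\g.(\h.((f h) g)))) s) t)
Term 2: (((\h.(\g.(\f.((h f) g)))) s) t)
Alpha-equivalence: compare structure up to binder renaming.
Result: True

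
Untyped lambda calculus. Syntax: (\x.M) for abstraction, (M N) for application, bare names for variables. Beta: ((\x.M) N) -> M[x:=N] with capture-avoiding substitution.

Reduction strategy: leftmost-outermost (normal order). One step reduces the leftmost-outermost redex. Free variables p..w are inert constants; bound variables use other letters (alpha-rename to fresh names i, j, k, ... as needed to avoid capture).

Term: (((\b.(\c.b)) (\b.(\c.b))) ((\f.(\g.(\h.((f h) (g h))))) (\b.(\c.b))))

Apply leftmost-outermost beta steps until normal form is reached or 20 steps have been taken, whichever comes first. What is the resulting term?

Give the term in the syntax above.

Step 0: (((\b.(\c.b)) (\b.(\c.b))) ((\f.(\g.(\h.((f h) (g h))))) (\b.(\c.b))))
Step 1: ((\c.(\b.(\c.b))) ((\f.(\g.(\h.((f h) (g h))))) (\b.(\c.b))))
Step 2: (\b.(\c.b))

Answer: (\b.(\c.b))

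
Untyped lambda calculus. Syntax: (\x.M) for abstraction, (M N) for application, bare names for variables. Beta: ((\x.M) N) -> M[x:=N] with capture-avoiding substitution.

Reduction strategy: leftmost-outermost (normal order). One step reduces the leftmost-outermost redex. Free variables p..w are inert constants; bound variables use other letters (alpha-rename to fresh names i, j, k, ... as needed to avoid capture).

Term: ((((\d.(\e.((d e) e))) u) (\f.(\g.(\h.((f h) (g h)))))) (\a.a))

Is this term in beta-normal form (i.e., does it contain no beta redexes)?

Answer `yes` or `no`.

Term: ((((\d.(\e.((d e) e))) u) (\f.(\g.(\h.((f h) (g h)))))) (\a.a))
Found 1 beta redex(es).

Answer: no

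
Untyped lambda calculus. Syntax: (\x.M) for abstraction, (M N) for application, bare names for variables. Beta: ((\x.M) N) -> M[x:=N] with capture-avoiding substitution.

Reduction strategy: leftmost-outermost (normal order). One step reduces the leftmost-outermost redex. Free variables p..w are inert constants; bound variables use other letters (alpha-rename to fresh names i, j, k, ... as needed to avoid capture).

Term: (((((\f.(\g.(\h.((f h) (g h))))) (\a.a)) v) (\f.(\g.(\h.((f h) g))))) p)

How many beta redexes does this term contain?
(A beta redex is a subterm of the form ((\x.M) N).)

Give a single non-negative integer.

Term: (((((\f.(\g.(\h.((f h) (g h))))) (\a.a)) v) (\f.(\g.(\h.((f h) g))))) p)
  Redex: ((\f.(\g.(\h.((f h) (g h))))) (\a.a))
Total redexes: 1

Answer: 1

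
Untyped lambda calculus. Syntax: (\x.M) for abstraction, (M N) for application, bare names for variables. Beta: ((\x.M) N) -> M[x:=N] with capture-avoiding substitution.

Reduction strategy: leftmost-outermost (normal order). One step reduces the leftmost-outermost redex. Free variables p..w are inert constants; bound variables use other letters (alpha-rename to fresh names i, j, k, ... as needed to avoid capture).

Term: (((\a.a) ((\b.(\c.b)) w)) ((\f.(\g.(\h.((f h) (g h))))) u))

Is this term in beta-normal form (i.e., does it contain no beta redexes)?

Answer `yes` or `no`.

Term: (((\a.a) ((\b.(\c.b)) w)) ((\f.(\g.(\h.((f h) (g h))))) u))
Found 3 beta redex(es).

Answer: no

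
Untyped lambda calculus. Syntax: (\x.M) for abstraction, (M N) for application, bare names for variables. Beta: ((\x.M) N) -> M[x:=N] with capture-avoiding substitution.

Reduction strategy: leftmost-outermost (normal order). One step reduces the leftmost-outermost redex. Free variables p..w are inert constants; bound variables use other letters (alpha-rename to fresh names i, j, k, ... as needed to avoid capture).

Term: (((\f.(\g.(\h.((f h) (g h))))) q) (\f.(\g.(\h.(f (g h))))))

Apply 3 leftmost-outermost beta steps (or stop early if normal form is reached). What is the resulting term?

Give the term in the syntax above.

Answer: (\h.((q h) (\g.(\i.(h (g i))))))

Derivation:
Step 0: (((\f.(\g.(\h.((f h) (g h))))) q) (\f.(\g.(\h.(f (g h))))))
Step 1: ((\g.(\h.((q h) (g h)))) (\f.(\g.(\h.(f (g h))))))
Step 2: (\h.((q h) ((\f.(\g.(\h.(f (g h))))) h)))
Step 3: (\h.((q h) (\g.(\i.(h (g i))))))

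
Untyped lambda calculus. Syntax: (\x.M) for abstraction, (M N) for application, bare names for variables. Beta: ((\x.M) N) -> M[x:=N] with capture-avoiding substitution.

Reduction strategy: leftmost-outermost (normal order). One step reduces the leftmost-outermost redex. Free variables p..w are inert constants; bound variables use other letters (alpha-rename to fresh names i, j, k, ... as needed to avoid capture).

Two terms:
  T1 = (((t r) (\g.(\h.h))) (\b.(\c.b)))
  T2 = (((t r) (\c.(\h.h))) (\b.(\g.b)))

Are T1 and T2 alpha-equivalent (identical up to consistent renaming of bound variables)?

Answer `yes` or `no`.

Answer: yes

Derivation:
Term 1: (((t r) (\g.(\h.h))) (\b.(\c.b)))
Term 2: (((t r) (\c.(\h.h))) (\b.(\g.b)))
Alpha-equivalence: compare structure up to binder renaming.
Result: True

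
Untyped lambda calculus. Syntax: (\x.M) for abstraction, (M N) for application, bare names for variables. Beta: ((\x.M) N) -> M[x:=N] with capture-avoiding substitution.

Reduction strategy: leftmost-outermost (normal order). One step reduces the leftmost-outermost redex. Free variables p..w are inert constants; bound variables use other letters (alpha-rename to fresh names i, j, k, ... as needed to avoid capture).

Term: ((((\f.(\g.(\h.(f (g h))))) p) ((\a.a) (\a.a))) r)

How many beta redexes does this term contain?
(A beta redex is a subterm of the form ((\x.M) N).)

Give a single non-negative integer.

Term: ((((\f.(\g.(\h.(f (g h))))) p) ((\a.a) (\a.a))) r)
  Redex: ((\f.(\g.(\h.(f (g h))))) p)
  Redex: ((\a.a) (\a.a))
Total redexes: 2

Answer: 2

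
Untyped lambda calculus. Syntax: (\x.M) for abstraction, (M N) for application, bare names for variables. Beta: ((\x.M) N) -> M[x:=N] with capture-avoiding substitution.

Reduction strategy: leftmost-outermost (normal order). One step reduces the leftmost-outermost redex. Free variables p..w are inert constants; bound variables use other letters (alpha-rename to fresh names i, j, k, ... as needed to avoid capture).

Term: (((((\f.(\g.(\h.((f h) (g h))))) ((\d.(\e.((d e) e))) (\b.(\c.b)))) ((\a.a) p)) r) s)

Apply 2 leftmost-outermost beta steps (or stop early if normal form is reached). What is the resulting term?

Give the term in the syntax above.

Answer: (((\h.((((\d.(\e.((d e) e))) (\b.(\c.b))) h) (((\a.a) p) h))) r) s)

Derivation:
Step 0: (((((\f.(\g.(\h.((f h) (g h))))) ((\d.(\e.((d e) e))) (\b.(\c.b)))) ((\a.a) p)) r) s)
Step 1: ((((\g.(\h.((((\d.(\e.((d e) e))) (\b.(\c.b))) h) (g h)))) ((\a.a) p)) r) s)
Step 2: (((\h.((((\d.(\e.((d e) e))) (\b.(\c.b))) h) (((\a.a) p) h))) r) s)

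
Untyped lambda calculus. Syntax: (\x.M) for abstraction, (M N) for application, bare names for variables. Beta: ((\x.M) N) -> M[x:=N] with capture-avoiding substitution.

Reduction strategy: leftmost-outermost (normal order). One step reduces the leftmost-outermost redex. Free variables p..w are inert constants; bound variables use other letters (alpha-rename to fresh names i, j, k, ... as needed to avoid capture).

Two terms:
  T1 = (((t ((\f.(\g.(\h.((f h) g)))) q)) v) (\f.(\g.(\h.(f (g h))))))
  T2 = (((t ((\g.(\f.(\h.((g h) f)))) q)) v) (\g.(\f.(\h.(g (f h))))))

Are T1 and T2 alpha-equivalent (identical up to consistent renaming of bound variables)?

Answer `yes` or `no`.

Term 1: (((t ((\f.(\g.(\h.((f h) g)))) q)) v) (\f.(\g.(\h.(f (g h))))))
Term 2: (((t ((\g.(\f.(\h.((g h) f)))) q)) v) (\g.(\f.(\h.(g (f h))))))
Alpha-equivalence: compare structure up to binder renaming.
Result: True

Answer: yes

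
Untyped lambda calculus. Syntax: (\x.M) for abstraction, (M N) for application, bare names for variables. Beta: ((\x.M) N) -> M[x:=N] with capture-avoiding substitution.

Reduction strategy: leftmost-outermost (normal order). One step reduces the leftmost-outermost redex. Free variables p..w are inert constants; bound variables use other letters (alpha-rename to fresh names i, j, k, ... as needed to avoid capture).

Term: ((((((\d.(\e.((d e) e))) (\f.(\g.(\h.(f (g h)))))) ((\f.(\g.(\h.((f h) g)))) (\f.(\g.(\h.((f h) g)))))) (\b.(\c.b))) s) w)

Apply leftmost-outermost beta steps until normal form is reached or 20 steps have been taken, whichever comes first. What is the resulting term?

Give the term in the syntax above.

Step 0: ((((((\d.(\e.((d e) e))) (\f.(\g.(\h.(f (g h)))))) ((\f.(\g.(\h.((f h) g)))) (\f.(\g.(\h.((f h) g)))))) (\b.(\c.b))) s) w)
Step 1: (((((\e.(((\f.(\g.(\h.(f (g h))))) e) e)) ((\f.(\g.(\h.((f h) g)))) (\f.(\g.(\h.((f h) g)))))) (\b.(\c.b))) s) w)
Step 2: ((((((\f.(\g.(\h.(f (g h))))) ((\f.(\g.(\h.((f h) g)))) (\f.(\g.(\h.((f h) g)))))) ((\f.(\g.(\h.((f h) g)))) (\f.(\g.(\h.((f h) g)))))) (\b.(\c.b))) s) w)
Step 3: (((((\g.(\h.(((\f.(\g.(\h.((f h) g)))) (\f.(\g.(\h.((f h) g))))) (g h)))) ((\f.(\g.(\h.((f h) g)))) (\f.(\g.(\h.((f h) g)))))) (\b.(\c.b))) s) w)
Step 4: ((((\h.(((\f.(\g.(\h.((f h) g)))) (\f.(\g.(\h.((f h) g))))) (((\f.(\g.(\h.((f h) g)))) (\f.(\g.(\h.((f h) g))))) h))) (\b.(\c.b))) s) w)
Step 5: (((((\f.(\g.(\h.((f h) g)))) (\f.(\g.(\h.((f h) g))))) (((\f.(\g.(\h.((f h) g)))) (\f.(\g.(\h.((f h) g))))) (\b.(\c.b)))) s) w)
Step 6: ((((\g.(\h.(((\f.(\g.(\h.((f h) g)))) h) g))) (((\f.(\g.(\h.((f h) g)))) (\f.(\g.(\h.((f h) g))))) (\b.(\c.b)))) s) w)
Step 7: (((\h.(((\f.(\g.(\h.((f h) g)))) h) (((\f.(\g.(\h.((f h) g)))) (\f.(\g.(\h.((f h) g))))) (\b.(\c.b))))) s) w)
Step 8: ((((\f.(\g.(\h.((f h) g)))) s) (((\f.(\g.(\h.((f h) g)))) (\f.(\g.(\h.((f h) g))))) (\b.(\c.b)))) w)
Step 9: (((\g.(\h.((s h) g))) (((\f.(\g.(\h.((f h) g)))) (\f.(\g.(\h.((f h) g))))) (\b.(\c.b)))) w)
Step 10: ((\h.((s h) (((\f.(\g.(\h.((f h) g)))) (\f.(\g.(\h.((f h) g))))) (\b.(\c.b))))) w)
Step 11: ((s w) (((\f.(\g.(\h.((f h) g)))) (\f.(\g.(\h.((f h) g))))) (\b.(\c.b))))
Step 12: ((s w) ((\g.(\h.(((\f.(\g.(\h.((f h) g)))) h) g))) (\b.(\c.b))))
Step 13: ((s w) (\h.(((\f.(\g.(\h.((f h) g)))) h) (\b.(\c.b)))))
Step 14: ((s w) (\h.((\g.(\i.((h i) g))) (\b.(\c.b)))))
Step 15: ((s w) (\h.(\i.((h i) (\b.(\c.b))))))

Answer: ((s w) (\h.(\i.((h i) (\b.(\c.b))))))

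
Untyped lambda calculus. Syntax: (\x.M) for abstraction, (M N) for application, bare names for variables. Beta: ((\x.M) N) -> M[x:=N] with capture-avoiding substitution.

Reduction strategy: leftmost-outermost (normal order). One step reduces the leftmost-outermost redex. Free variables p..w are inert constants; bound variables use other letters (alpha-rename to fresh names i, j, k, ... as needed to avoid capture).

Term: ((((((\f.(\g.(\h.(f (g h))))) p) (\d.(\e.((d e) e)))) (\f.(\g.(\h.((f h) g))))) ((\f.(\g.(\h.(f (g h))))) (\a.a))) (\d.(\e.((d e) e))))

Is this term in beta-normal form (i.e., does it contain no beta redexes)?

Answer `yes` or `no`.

Term: ((((((\f.(\g.(\h.(f (g h))))) p) (\d.(\e.((d e) e)))) (\f.(\g.(\h.((f h) g))))) ((\f.(\g.(\h.(f (g h))))) (\a.a))) (\d.(\e.((d e) e))))
Found 2 beta redex(es).

Answer: no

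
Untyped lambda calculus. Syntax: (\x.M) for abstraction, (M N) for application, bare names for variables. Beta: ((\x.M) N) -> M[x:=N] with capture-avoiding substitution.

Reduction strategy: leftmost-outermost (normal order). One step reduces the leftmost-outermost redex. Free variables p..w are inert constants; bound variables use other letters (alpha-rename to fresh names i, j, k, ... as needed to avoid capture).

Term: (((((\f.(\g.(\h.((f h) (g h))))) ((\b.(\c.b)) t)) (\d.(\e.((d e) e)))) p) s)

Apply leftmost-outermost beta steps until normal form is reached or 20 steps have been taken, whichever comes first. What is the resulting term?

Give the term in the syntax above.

Answer: ((t (\e.((p e) e))) s)

Derivation:
Step 0: (((((\f.(\g.(\h.((f h) (g h))))) ((\b.(\c.b)) t)) (\d.(\e.((d e) e)))) p) s)
Step 1: ((((\g.(\h.((((\b.(\c.b)) t) h) (g h)))) (\d.(\e.((d e) e)))) p) s)
Step 2: (((\h.((((\b.(\c.b)) t) h) ((\d.(\e.((d e) e))) h))) p) s)
Step 3: (((((\b.(\c.b)) t) p) ((\d.(\e.((d e) e))) p)) s)
Step 4: ((((\c.t) p) ((\d.(\e.((d e) e))) p)) s)
Step 5: ((t ((\d.(\e.((d e) e))) p)) s)
Step 6: ((t (\e.((p e) e))) s)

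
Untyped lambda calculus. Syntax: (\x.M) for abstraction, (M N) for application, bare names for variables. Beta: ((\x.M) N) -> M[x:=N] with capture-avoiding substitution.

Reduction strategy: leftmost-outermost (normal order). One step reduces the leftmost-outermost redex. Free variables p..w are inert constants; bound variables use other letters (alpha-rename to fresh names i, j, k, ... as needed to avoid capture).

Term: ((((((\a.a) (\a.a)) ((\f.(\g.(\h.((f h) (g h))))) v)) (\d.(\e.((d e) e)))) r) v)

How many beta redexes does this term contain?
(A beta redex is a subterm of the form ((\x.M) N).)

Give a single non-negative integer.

Answer: 2

Derivation:
Term: ((((((\a.a) (\a.a)) ((\f.(\g.(\h.((f h) (g h))))) v)) (\d.(\e.((d e) e)))) r) v)
  Redex: ((\a.a) (\a.a))
  Redex: ((\f.(\g.(\h.((f h) (g h))))) v)
Total redexes: 2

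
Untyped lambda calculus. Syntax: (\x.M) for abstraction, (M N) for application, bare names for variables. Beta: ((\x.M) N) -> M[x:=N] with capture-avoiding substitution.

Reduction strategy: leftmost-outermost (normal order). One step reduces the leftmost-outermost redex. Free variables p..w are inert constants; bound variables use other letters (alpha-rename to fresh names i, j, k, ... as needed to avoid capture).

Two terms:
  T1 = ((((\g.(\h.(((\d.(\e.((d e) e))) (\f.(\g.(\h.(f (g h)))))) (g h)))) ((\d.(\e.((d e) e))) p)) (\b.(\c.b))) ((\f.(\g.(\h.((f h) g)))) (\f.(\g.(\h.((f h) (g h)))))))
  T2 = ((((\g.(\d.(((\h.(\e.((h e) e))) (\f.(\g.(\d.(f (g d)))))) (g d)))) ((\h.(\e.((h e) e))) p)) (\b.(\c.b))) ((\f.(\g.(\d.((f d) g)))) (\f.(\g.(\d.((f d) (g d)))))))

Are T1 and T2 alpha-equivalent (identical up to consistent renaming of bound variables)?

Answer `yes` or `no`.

Term 1: ((((\g.(\h.(((\d.(\e.((d e) e))) (\f.(\g.(\h.(f (g h)))))) (g h)))) ((\d.(\e.((d e) e))) p)) (\b.(\c.b))) ((\f.(\g.(\h.((f h) g)))) (\f.(\g.(\h.((f h) (g h)))))))
Term 2: ((((\g.(\d.(((\h.(\e.((h e) e))) (\f.(\g.(\d.(f (g d)))))) (g d)))) ((\h.(\e.((h e) e))) p)) (\b.(\c.b))) ((\f.(\g.(\d.((f d) g)))) (\f.(\g.(\d.((f d) (g d)))))))
Alpha-equivalence: compare structure up to binder renaming.
Result: True

Answer: yes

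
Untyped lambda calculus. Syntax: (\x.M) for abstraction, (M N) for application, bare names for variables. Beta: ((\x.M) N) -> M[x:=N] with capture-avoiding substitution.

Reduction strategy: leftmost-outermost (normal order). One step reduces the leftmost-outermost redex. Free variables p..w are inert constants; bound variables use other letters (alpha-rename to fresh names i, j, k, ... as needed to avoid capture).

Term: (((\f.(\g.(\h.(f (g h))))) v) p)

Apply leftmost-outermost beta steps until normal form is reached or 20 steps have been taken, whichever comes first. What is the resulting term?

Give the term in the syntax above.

Answer: (\h.(v (p h)))

Derivation:
Step 0: (((\f.(\g.(\h.(f (g h))))) v) p)
Step 1: ((\g.(\h.(v (g h)))) p)
Step 2: (\h.(v (p h)))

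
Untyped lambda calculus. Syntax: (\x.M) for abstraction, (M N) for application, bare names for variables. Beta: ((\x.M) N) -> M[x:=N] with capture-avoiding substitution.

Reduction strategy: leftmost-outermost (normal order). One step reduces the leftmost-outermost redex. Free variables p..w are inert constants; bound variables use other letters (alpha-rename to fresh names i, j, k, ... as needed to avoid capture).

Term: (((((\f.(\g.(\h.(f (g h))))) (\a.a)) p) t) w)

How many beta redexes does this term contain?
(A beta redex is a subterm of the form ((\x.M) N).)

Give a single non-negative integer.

Answer: 1

Derivation:
Term: (((((\f.(\g.(\h.(f (g h))))) (\a.a)) p) t) w)
  Redex: ((\f.(\g.(\h.(f (g h))))) (\a.a))
Total redexes: 1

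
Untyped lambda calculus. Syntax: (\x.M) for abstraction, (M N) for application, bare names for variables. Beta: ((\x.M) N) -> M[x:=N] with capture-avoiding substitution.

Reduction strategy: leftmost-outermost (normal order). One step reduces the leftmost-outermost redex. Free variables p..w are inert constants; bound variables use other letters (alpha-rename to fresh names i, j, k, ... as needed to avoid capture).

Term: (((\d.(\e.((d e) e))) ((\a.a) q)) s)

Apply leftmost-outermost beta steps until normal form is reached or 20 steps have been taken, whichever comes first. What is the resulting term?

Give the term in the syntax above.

Answer: ((q s) s)

Derivation:
Step 0: (((\d.(\e.((d e) e))) ((\a.a) q)) s)
Step 1: ((\e.((((\a.a) q) e) e)) s)
Step 2: ((((\a.a) q) s) s)
Step 3: ((q s) s)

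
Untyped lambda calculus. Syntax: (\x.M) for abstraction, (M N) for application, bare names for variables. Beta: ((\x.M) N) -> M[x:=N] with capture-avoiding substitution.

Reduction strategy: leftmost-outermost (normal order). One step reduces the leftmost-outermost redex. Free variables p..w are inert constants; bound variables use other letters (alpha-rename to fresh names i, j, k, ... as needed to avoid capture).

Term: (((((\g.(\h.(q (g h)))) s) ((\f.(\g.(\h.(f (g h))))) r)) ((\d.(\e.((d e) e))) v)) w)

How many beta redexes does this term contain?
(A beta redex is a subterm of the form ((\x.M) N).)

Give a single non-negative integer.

Term: (((((\g.(\h.(q (g h)))) s) ((\f.(\g.(\h.(f (g h))))) r)) ((\d.(\e.((d e) e))) v)) w)
  Redex: ((\g.(\h.(q (g h)))) s)
  Redex: ((\f.(\g.(\h.(f (g h))))) r)
  Redex: ((\d.(\e.((d e) e))) v)
Total redexes: 3

Answer: 3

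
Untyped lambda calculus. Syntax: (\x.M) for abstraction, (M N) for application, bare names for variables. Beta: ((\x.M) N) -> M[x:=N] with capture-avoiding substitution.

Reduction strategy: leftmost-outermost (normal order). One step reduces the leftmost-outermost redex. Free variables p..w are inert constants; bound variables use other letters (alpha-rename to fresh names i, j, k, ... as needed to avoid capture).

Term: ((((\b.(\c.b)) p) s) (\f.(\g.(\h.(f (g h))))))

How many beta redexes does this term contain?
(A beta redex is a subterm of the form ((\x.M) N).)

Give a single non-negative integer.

Term: ((((\b.(\c.b)) p) s) (\f.(\g.(\h.(f (g h))))))
  Redex: ((\b.(\c.b)) p)
Total redexes: 1

Answer: 1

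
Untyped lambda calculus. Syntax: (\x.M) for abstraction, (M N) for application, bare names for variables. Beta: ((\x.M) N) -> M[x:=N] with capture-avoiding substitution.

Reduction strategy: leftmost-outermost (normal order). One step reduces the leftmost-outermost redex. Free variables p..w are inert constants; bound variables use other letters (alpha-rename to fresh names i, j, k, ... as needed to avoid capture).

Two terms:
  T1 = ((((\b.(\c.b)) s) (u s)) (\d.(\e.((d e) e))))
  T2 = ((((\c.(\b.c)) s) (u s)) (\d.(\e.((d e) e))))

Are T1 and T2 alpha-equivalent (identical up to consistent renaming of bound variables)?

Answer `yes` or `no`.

Answer: yes

Derivation:
Term 1: ((((\b.(\c.b)) s) (u s)) (\d.(\e.((d e) e))))
Term 2: ((((\c.(\b.c)) s) (u s)) (\d.(\e.((d e) e))))
Alpha-equivalence: compare structure up to binder renaming.
Result: True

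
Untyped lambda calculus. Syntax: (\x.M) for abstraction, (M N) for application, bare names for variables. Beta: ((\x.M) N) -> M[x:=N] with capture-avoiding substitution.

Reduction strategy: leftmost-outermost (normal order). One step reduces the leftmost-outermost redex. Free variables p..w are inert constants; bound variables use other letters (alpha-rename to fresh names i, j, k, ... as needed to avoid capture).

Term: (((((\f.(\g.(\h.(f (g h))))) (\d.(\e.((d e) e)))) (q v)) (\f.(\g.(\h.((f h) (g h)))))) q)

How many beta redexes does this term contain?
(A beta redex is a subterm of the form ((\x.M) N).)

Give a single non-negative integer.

Answer: 1

Derivation:
Term: (((((\f.(\g.(\h.(f (g h))))) (\d.(\e.((d e) e)))) (q v)) (\f.(\g.(\h.((f h) (g h)))))) q)
  Redex: ((\f.(\g.(\h.(f (g h))))) (\d.(\e.((d e) e))))
Total redexes: 1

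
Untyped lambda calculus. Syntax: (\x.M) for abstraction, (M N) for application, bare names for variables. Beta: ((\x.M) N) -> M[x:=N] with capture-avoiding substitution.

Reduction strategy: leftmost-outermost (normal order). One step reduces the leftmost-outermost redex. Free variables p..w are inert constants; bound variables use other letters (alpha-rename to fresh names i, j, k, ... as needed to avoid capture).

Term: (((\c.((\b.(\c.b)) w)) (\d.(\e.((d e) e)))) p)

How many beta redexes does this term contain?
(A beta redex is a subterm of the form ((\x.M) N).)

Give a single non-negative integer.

Answer: 2

Derivation:
Term: (((\c.((\b.(\c.b)) w)) (\d.(\e.((d e) e)))) p)
  Redex: ((\c.((\b.(\c.b)) w)) (\d.(\e.((d e) e))))
  Redex: ((\b.(\c.b)) w)
Total redexes: 2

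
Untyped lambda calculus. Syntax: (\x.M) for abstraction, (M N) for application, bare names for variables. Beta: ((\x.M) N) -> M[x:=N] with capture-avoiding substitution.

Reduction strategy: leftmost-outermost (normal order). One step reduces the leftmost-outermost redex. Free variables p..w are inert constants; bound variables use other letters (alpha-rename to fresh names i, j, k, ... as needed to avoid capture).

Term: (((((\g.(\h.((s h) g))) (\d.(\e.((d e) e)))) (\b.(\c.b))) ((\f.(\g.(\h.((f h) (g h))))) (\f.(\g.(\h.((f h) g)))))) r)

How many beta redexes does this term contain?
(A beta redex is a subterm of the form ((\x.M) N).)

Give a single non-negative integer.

Term: (((((\g.(\h.((s h) g))) (\d.(\e.((d e) e)))) (\b.(\c.b))) ((\f.(\g.(\h.((f h) (g h))))) (\f.(\g.(\h.((f h) g)))))) r)
  Redex: ((\g.(\h.((s h) g))) (\d.(\e.((d e) e))))
  Redex: ((\f.(\g.(\h.((f h) (g h))))) (\f.(\g.(\h.((f h) g)))))
Total redexes: 2

Answer: 2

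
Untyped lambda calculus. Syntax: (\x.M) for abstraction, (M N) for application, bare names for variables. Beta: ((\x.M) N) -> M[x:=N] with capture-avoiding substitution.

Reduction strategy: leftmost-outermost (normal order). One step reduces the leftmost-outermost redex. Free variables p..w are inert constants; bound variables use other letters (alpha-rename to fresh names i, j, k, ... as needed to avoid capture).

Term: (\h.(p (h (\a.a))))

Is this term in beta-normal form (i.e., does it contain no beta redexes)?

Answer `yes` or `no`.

Term: (\h.(p (h (\a.a))))
No beta redexes found.

Answer: yes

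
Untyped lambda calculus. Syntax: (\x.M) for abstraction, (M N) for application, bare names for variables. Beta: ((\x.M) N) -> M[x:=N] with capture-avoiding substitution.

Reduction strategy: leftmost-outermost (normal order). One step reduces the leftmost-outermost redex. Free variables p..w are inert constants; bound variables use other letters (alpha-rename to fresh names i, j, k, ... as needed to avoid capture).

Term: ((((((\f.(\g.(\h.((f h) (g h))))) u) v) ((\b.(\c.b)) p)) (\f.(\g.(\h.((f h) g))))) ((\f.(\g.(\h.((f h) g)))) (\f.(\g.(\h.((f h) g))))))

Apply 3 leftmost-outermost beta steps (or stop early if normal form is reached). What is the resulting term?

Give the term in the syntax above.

Answer: ((((u ((\b.(\c.b)) p)) (v ((\b.(\c.b)) p))) (\f.(\g.(\h.((f h) g))))) ((\f.(\g.(\h.((f h) g)))) (\f.(\g.(\h.((f h) g))))))

Derivation:
Step 0: ((((((\f.(\g.(\h.((f h) (g h))))) u) v) ((\b.(\c.b)) p)) (\f.(\g.(\h.((f h) g))))) ((\f.(\g.(\h.((f h) g)))) (\f.(\g.(\h.((f h) g))))))
Step 1: (((((\g.(\h.((u h) (g h)))) v) ((\b.(\c.b)) p)) (\f.(\g.(\h.((f h) g))))) ((\f.(\g.(\h.((f h) g)))) (\f.(\g.(\h.((f h) g))))))
Step 2: ((((\h.((u h) (v h))) ((\b.(\c.b)) p)) (\f.(\g.(\h.((f h) g))))) ((\f.(\g.(\h.((f h) g)))) (\f.(\g.(\h.((f h) g))))))
Step 3: ((((u ((\b.(\c.b)) p)) (v ((\b.(\c.b)) p))) (\f.(\g.(\h.((f h) g))))) ((\f.(\g.(\h.((f h) g)))) (\f.(\g.(\h.((f h) g))))))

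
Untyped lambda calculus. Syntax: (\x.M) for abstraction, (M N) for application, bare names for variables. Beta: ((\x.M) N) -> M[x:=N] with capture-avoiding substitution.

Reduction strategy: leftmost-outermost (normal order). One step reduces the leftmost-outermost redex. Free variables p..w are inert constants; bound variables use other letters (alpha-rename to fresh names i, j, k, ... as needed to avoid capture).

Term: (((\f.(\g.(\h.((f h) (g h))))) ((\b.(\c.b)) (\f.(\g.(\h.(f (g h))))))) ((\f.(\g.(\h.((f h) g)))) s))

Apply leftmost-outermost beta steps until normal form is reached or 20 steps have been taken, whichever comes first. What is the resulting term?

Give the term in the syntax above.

Answer: (\h.(\g.(\i.((s (g i)) h))))

Derivation:
Step 0: (((\f.(\g.(\h.((f h) (g h))))) ((\b.(\c.b)) (\f.(\g.(\h.(f (g h))))))) ((\f.(\g.(\h.((f h) g)))) s))
Step 1: ((\g.(\h.((((\b.(\c.b)) (\f.(\g.(\h.(f (g h)))))) h) (g h)))) ((\f.(\g.(\h.((f h) g)))) s))
Step 2: (\h.((((\b.(\c.b)) (\f.(\g.(\h.(f (g h)))))) h) (((\f.(\g.(\h.((f h) g)))) s) h)))
Step 3: (\h.(((\c.(\f.(\g.(\h.(f (g h)))))) h) (((\f.(\g.(\h.((f h) g)))) s) h)))
Step 4: (\h.((\f.(\g.(\h.(f (g h))))) (((\f.(\g.(\h.((f h) g)))) s) h)))
Step 5: (\h.(\g.(\i.((((\f.(\g.(\h.((f h) g)))) s) h) (g i)))))
Step 6: (\h.(\g.(\i.(((\g.(\h.((s h) g))) h) (g i)))))
Step 7: (\h.(\g.(\i.((\i.((s i) h)) (g i)))))
Step 8: (\h.(\g.(\i.((s (g i)) h))))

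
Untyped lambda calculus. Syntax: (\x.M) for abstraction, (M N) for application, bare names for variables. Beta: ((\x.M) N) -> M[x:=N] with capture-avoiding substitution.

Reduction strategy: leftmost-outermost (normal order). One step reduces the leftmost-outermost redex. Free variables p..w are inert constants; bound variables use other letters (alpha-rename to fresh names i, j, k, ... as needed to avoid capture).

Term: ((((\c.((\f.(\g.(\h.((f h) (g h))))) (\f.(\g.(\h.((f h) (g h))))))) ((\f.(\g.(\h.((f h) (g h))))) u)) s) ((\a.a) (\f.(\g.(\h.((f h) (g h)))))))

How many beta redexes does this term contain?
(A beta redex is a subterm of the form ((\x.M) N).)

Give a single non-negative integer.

Term: ((((\c.((\f.(\g.(\h.((f h) (g h))))) (\f.(\g.(\h.((f h) (g h))))))) ((\f.(\g.(\h.((f h) (g h))))) u)) s) ((\a.a) (\f.(\g.(\h.((f h) (g h)))))))
  Redex: ((\c.((\f.(\g.(\h.((f h) (g h))))) (\f.(\g.(\h.((f h) (g h))))))) ((\f.(\g.(\h.((f h) (g h))))) u))
  Redex: ((\f.(\g.(\h.((f h) (g h))))) (\f.(\g.(\h.((f h) (g h))))))
  Redex: ((\f.(\g.(\h.((f h) (g h))))) u)
  Redex: ((\a.a) (\f.(\g.(\h.((f h) (g h))))))
Total redexes: 4

Answer: 4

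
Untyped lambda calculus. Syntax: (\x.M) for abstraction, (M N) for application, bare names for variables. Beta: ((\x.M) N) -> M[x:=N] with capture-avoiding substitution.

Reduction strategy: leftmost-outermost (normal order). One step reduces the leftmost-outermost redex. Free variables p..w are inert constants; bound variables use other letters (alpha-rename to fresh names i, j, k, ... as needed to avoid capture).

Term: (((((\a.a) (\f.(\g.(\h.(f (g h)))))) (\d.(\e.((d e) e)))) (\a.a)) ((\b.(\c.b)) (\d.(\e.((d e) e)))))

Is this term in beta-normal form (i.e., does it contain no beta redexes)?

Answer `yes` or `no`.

Answer: no

Derivation:
Term: (((((\a.a) (\f.(\g.(\h.(f (g h)))))) (\d.(\e.((d e) e)))) (\a.a)) ((\b.(\c.b)) (\d.(\e.((d e) e)))))
Found 2 beta redex(es).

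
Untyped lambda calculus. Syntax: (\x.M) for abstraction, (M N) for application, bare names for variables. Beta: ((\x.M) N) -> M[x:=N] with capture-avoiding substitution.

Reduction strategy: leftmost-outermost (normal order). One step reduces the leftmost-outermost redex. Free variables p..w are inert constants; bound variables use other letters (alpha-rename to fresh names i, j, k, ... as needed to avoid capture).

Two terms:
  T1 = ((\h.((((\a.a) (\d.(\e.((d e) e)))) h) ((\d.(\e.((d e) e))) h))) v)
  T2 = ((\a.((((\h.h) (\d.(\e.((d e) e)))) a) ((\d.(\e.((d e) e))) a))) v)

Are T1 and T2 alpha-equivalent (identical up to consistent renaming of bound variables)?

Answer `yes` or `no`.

Term 1: ((\h.((((\a.a) (\d.(\e.((d e) e)))) h) ((\d.(\e.((d e) e))) h))) v)
Term 2: ((\a.((((\h.h) (\d.(\e.((d e) e)))) a) ((\d.(\e.((d e) e))) a))) v)
Alpha-equivalence: compare structure up to binder renaming.
Result: True

Answer: yes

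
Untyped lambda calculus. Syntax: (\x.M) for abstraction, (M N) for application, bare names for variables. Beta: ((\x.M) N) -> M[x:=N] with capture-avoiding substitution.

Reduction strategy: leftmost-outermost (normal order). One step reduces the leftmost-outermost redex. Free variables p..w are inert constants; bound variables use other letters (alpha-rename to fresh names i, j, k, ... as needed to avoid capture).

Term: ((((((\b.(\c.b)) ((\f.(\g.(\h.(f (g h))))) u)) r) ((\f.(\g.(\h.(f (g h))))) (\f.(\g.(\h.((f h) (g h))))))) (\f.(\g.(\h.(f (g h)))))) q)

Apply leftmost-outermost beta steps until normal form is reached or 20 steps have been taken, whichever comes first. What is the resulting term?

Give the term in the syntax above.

Step 0: ((((((\b.(\c.b)) ((\f.(\g.(\h.(f (g h))))) u)) r) ((\f.(\g.(\h.(f (g h))))) (\f.(\g.(\h.((f h) (g h))))))) (\f.(\g.(\h.(f (g h)))))) q)
Step 1: (((((\c.((\f.(\g.(\h.(f (g h))))) u)) r) ((\f.(\g.(\h.(f (g h))))) (\f.(\g.(\h.((f h) (g h))))))) (\f.(\g.(\h.(f (g h)))))) q)
Step 2: (((((\f.(\g.(\h.(f (g h))))) u) ((\f.(\g.(\h.(f (g h))))) (\f.(\g.(\h.((f h) (g h))))))) (\f.(\g.(\h.(f (g h)))))) q)
Step 3: ((((\g.(\h.(u (g h)))) ((\f.(\g.(\h.(f (g h))))) (\f.(\g.(\h.((f h) (g h))))))) (\f.(\g.(\h.(f (g h)))))) q)
Step 4: (((\h.(u (((\f.(\g.(\h.(f (g h))))) (\f.(\g.(\h.((f h) (g h)))))) h))) (\f.(\g.(\h.(f (g h)))))) q)
Step 5: ((u (((\f.(\g.(\h.(f (g h))))) (\f.(\g.(\h.((f h) (g h)))))) (\f.(\g.(\h.(f (g h))))))) q)
Step 6: ((u ((\g.(\h.((\f.(\g.(\h.((f h) (g h))))) (g h)))) (\f.(\g.(\h.(f (g h))))))) q)
Step 7: ((u (\h.((\f.(\g.(\h.((f h) (g h))))) ((\f.(\g.(\h.(f (g h))))) h)))) q)
Step 8: ((u (\h.(\g.(\i.((((\f.(\g.(\h.(f (g h))))) h) i) (g i)))))) q)
Step 9: ((u (\h.(\g.(\i.(((\g.(\i.(h (g i)))) i) (g i)))))) q)
Step 10: ((u (\h.(\g.(\i.((\j.(h (i j))) (g i)))))) q)
Step 11: ((u (\h.(\g.(\i.(h (i (g i))))))) q)

Answer: ((u (\h.(\g.(\i.(h (i (g i))))))) q)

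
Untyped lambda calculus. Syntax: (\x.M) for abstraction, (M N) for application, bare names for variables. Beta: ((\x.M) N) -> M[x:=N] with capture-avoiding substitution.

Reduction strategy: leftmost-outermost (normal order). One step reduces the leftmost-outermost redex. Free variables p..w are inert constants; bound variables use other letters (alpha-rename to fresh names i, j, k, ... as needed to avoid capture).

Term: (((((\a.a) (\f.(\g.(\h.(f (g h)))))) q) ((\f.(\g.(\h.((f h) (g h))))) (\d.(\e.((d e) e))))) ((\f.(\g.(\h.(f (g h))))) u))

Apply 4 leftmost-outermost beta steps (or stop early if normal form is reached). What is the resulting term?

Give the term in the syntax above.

Step 0: (((((\a.a) (\f.(\g.(\h.(f (g h)))))) q) ((\f.(\g.(\h.((f h) (g h))))) (\d.(\e.((d e) e))))) ((\f.(\g.(\h.(f (g h))))) u))
Step 1: ((((\f.(\g.(\h.(f (g h))))) q) ((\f.(\g.(\h.((f h) (g h))))) (\d.(\e.((d e) e))))) ((\f.(\g.(\h.(f (g h))))) u))
Step 2: (((\g.(\h.(q (g h)))) ((\f.(\g.(\h.((f h) (g h))))) (\d.(\e.((d e) e))))) ((\f.(\g.(\h.(f (g h))))) u))
Step 3: ((\h.(q (((\f.(\g.(\h.((f h) (g h))))) (\d.(\e.((d e) e)))) h))) ((\f.(\g.(\h.(f (g h))))) u))
Step 4: (q (((\f.(\g.(\h.((f h) (g h))))) (\d.(\e.((d e) e)))) ((\f.(\g.(\h.(f (g h))))) u)))

Answer: (q (((\f.(\g.(\h.((f h) (g h))))) (\d.(\e.((d e) e)))) ((\f.(\g.(\h.(f (g h))))) u)))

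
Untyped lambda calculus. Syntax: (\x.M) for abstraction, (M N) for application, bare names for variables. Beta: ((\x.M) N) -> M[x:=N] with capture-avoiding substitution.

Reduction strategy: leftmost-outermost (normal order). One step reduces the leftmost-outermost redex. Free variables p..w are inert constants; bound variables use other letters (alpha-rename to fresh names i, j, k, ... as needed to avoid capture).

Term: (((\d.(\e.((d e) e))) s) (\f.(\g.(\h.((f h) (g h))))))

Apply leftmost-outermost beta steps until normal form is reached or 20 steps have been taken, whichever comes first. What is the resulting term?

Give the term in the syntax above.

Answer: ((s (\f.(\g.(\h.((f h) (g h)))))) (\f.(\g.(\h.((f h) (g h))))))

Derivation:
Step 0: (((\d.(\e.((d e) e))) s) (\f.(\g.(\h.((f h) (g h))))))
Step 1: ((\e.((s e) e)) (\f.(\g.(\h.((f h) (g h))))))
Step 2: ((s (\f.(\g.(\h.((f h) (g h)))))) (\f.(\g.(\h.((f h) (g h))))))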